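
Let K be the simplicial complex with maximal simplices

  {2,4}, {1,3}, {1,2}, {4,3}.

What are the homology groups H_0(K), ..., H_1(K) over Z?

H_0 ≅ Z,  H_1 ≅ Z.

K has 4 vertices, 4 edges.
rank ∂_0 = 0, rank ∂_1 = 3 ⇒ b_0 = 4 − 0 − 3 = 1; all invariant factors of ∂_1 are 1 so no torsion. So H_0 = Z.
rank ∂_1 = 3, rank ∂_2 = 0 ⇒ b_1 = 4 − 3 − 0 = 1. So H_1 = Z.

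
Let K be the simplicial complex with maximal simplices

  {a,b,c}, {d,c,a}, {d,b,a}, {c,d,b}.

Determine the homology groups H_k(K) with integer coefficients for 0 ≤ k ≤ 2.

H_0 ≅ Z,  H_1 = 0,  H_2 ≅ Z.

Take the total order a < b < c < d on the vertex set. Then K (dimension 2) consists of the simplices:

  0-simplices (4): a, b, c, d
  1-simplices (6): ab, ac, ad, bc, bd, cd
  2-simplices (4): abc, abd, acd, bcd

giving chain groups C_0 ≅ Z^4, C_1 ≅ Z^6, C_2 ≅ Z^4.

∂_1: C_1 → C_0 sends each edge [p,q] (with p < q) to q − p.
The resulting 4×6 matrix has rank 3, and its Smith normal form has invariant factors (1,1,1).

Boundary ∂_2: C_2 → C_1 maps a triangle to the signed sum of its edges. For instance
  ∂abd = bd − ad + ab,
  ∂bcd = cd − bd + bc.
As a 6×4 matrix over Z this has rank 3, with invariant factors (1,1,1).

From H_k ≅ ker(∂_k) / im(∂_{k+1}) we obtain:

  H_0: rank C_0 − rank ∂_1 = 4 − 3 = 1, and the invariant factors of ∂_1 are all 1, so H_0 = Z.
  H_1: rank ker ∂_1 − rank ∂_2 = (6 − 3) − 3 = 0, and the invariant factors of ∂_2 are all 1, so H_1 = 0.
  H_2: rank ker ∂_2 − rank ∂_3 = (4 − 3) − 0 = 1, and there is no ∂_3, so H_2 = Z.

(K is a triangulation of the 2-sphere S^2.)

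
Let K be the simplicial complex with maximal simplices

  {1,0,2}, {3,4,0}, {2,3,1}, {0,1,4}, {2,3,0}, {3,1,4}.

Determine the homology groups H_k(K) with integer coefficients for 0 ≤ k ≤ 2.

K has 5 vertices, 9 edges, 6 triangles.
rank ∂_0 = 0, rank ∂_1 = 4 ⇒ b_0 = 5 − 0 − 4 = 1; all invariant factors of ∂_1 are 1 so no torsion. So H_0 = Z.
rank ∂_1 = 4, rank ∂_2 = 5 ⇒ b_1 = 9 − 4 − 5 = 0; all invariant factors of ∂_2 are 1 so no torsion. So H_1 = 0.
rank ∂_2 = 5, rank ∂_3 = 0 ⇒ b_2 = 6 − 5 − 0 = 1. So H_2 = Z.

H_0 ≅ Z,  H_1 = 0,  H_2 ≅ Z.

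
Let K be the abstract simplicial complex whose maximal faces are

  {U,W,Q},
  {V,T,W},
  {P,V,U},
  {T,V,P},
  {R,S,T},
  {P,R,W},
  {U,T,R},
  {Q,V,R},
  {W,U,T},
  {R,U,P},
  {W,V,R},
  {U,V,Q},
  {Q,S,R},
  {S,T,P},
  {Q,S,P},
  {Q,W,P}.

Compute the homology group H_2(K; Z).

H_2 = Z.

Order the vertices as P < Q < R < S < T < U < V < W. Listing each simplex with vertices in this order, K has dimension 2 with simplices:

  0-simplices (8): P, Q, R, S, T, U, V, W
  1-simplices (24): PQ, PR, PS, PT, PU, PV, PW, QR, QS, QU, QV, QW, RS, RT, RU, RV, RW, ST, TU, TV, TW, UV, UW, VW
  2-simplices (16): PQS, PQW, PRU, PRW, PST, PTV, PUV, QRS, QRV, QUV, QUW, RST, RTU, RVW, TUW, TVW

Hence C_0 ≅ Z^8, C_1 ≅ Z^24, C_2 ≅ Z^16.

The boundary map ∂_1: C_1 → C_0 maps an edge to its endpoints' difference, ∂[p,q] = q − p.
The 8×24 boundary matrix has rank 7 and Smith normal form diag(1,1,1,1,1,1,1).

Boundary ∂_2: C_2 → C_1 maps a triangle to the signed sum of its edges. For instance
  ∂QRS = RS − QS + QR,
  ∂PQW = QW − PW + PQ.
As a 24×16 matrix over Z this has rank 15, with invariant factors (1,1,1,1,1,1,1,1,1,1,1,1,1,1,1).

From H_k ≅ ker(∂_k) / im(∂_{k+1}) we obtain:

  H_2: rank ker ∂_2 − rank ∂_3 = (16 − 15) − 0 = 1, and there is no ∂_3, so H_2 = Z.

(K is a triangulation of the torus T^2.)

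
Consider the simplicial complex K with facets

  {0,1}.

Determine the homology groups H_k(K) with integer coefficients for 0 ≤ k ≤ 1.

Fix the vertex order 0 < 1 and write every simplex with vertices in increasing order. Then dim K = 1 and the simplices of K are:

  0-simplices (2): [0], [1]
  1-simplices (1): [0,1]

Hence C_0 ≅ Z^2, C_1 ≅ Z^1.

The boundary map ∂_1: C_1 → C_0 maps an edge to its endpoints' difference, ∂[p,q] = q − p.
The resulting 2×1 matrix has rank 1, and its Smith normal form has invariant factors (1).

From H_k ≅ ker(∂_k) / im(∂_{k+1}) we obtain:

  H_0: rank C_0 − rank ∂_1 = 2 − 1 = 1, and the invariant factors of ∂_1 are all 1, so H_0 = Z.
  H_1: rank ker ∂_1 − rank ∂_2 = (1 − 1) − 0 = 0, and there is no ∂_2, so H_1 = 0.

H_0 = Z,  H_1 = 0.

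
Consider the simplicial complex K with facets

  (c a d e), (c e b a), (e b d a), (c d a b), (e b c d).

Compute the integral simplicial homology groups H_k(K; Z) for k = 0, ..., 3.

H_0 = Z,  H_1 = 0,  H_2 = 0,  H_3 = Z.

Order the vertices as a < b < c < d < e. Listing each simplex with vertices in this order, K has dimension 3 with simplices:

  0-simplices (5): a, b, c, d, e
  1-simplices (10): ab, ac, ad, ae, bc, bd, be, cd, ce, de
  2-simplices (10): abc, abd, abe, acd, ace, ade, bcd, bce, bde, cde
  3-simplices (5): abcd, abce, abde, acde, bcde

giving chain groups C_0 ≅ Z^5, C_1 ≅ Z^10, C_2 ≅ Z^10, C_3 ≅ Z^5.

The boundary map ∂_1: C_1 → C_0 maps an edge to its endpoints' difference, ∂[p,q] = q − p. For instance
  ∂de = e − d.
The resulting 5×10 matrix has rank 4, and its Smith normal form has invariant factors (1,1,1,1).

Boundary ∂_2: C_2 → C_1 sends each 2-simplex [p,q,r] to [q,r] − [p,r] + [p,q]. For instance
  ∂acd = cd − ad + ac,
  ∂abe = be − ae + ab.
The 10×10 boundary matrix has rank 6 and Smith normal form diag(1,1,1,1,1,1).

The boundary map ∂_3: C_3 → C_2 sends each 3-simplex σ to the alternating sum Σ_i (−1)^i (σ with its i-th vertex removed). For instance
  ∂abce = bce − ace + abe − abc,
  ∂abde = bde − ade + abe − abd.
This gives a 10×5 integer matrix of rank 4; reducing to Smith normal form yields diagonal entries (1,1,1,1).

From H_k ≅ ker(∂_k) / im(∂_{k+1}) we obtain:

  H_0: rank C_0 − rank ∂_1 = 5 − 4 = 1, and the invariant factors of ∂_1 are all 1, so H_0 ≅ Z.
  H_1: rank ker ∂_1 − rank ∂_2 = (10 − 4) − 6 = 0, and the invariant factors of ∂_2 are all 1, so H_1 ≅ 0.
  H_2: rank ker ∂_2 − rank ∂_3 = (10 − 6) − 4 = 0, and the invariant factors of ∂_3 are all 1, so H_2 ≅ 0.
  H_3: rank ker ∂_3 − rank ∂_4 = (5 − 4) − 0 = 1, and there is no ∂_4, so H_3 ≅ Z.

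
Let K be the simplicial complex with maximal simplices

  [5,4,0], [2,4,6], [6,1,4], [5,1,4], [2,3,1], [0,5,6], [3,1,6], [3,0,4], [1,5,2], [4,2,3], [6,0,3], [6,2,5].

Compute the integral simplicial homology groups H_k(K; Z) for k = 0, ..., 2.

H_0 ≅ Z,  H_1 ≅ Z/2Z,  H_2 = 0.

Take the total order 0 < 1 < 2 < 3 < 4 < 5 < 6 on the vertex set. Then K (dimension 2) consists of the simplices:

  0-simplices (7): [0], [1], [2], [3], [4], [5], [6]
  1-simplices (18): [0,3], [0,4], [0,5], [0,6], [1,2], [1,3], [1,4], [1,5], [1,6], [2,3], [2,4], [2,5], [2,6], [3,4], [3,6], [4,5], [4,6], [5,6]
  2-simplices (12): [0,3,4], [0,3,6], [0,4,5], [0,5,6], [1,2,3], [1,2,5], [1,3,6], [1,4,5], [1,4,6], [2,3,4], [2,4,6], [2,5,6]

so the chain groups are C_0 ≅ Z^7, C_1 ≅ Z^18, C_2 ≅ Z^12.

Boundary ∂_1: C_1 → C_0 is given by ∂[p,q] = [q] − [p].
As a 7×18 matrix over Z this has rank 6, with invariant factors (1,1,1,1,1,1).

Boundary ∂_2: C_2 → C_1 maps a triangle to the signed sum of its edges. For instance
  ∂[1,4,6] = [4,6] − [1,6] + [1,4],
  ∂[0,5,6] = [5,6] − [0,6] + [0,5].
This gives a 18×12 integer matrix of rank 12; reducing to Smith normal form yields diagonal entries (1,1,1,1,1,1,1,1,1,1,1,2).

Reading off H_k = ker ∂_k / im ∂_{k+1}:

  H_0: rank C_0 − rank ∂_1 = 7 − 6 = 1, and the invariant factors of ∂_1 are all 1, so H_0 ≅ Z.
  H_1: rank ker ∂_1 − rank ∂_2 = (18 − 6) − 12 = 0, and ∂_2 has invariant factor 2 > 1, so H_1 ≅ Z/2Z.
  H_2: rank ker ∂_2 − rank ∂_3 = (12 − 12) − 0 = 0, and there is no ∂_3, so H_2 ≅ 0.

As a check, the Euler characteristic is 7 − 18 + 12 = 1, which agrees with 1 − 0 + 0 = 1.
(K is a triangulation of the real projective plane RP^2.)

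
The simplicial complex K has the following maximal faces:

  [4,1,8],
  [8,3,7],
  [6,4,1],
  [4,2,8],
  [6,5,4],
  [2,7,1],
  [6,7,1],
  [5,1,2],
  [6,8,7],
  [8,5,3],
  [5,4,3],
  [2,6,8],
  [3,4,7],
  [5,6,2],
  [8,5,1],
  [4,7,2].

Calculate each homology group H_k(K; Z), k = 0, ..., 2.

H_0 ≅ Z,  H_1 ≅ Z^2,  H_2 ≅ Z.

Order the vertices as 1 < 2 < 3 < 4 < 5 < 6 < 7 < 8. Listing each simplex with vertices in this order, K has dimension 2 with simplices:

  0-simplices (8): [1], [2], [3], [4], [5], [6], [7], [8]
  1-simplices (24): (24 of them)
  2-simplices (16): [1,2,5], [1,2,7], [1,4,6], [1,4,8], [1,5,8], [1,6,7], [2,4,7], [2,4,8], [2,5,6], [2,6,8], [3,4,5], [3,4,7], [3,5,8], [3,7,8], [4,5,6], [6,7,8]

so the chain groups are C_0 ≅ Z^8, C_1 ≅ Z^24, C_2 ≅ Z^16.

Boundary ∂_1: C_1 → C_0 is given by ∂[p,q] = [q] − [p]. For instance
  ∂[4,5] = [5] − [4].
As a 8×24 matrix over Z this has rank 7, with invariant factors (1,1,1,1,1,1,1).

Boundary ∂_2: C_2 → C_1 sends each 2-simplex [p,q,r] to [q,r] − [p,r] + [p,q]. For instance
  ∂[2,4,8] = [4,8] − [2,8] + [2,4],
  ∂[3,7,8] = [7,8] − [3,8] + [3,7].
The resulting 24×16 matrix has rank 15, and its Smith normal form has invariant factors (1,1,1,1,1,1,1,1,1,1,1,1,1,1,1).

From H_k ≅ ker(∂_k) / im(∂_{k+1}) we obtain:

  H_0: rank C_0 − rank ∂_1 = 8 − 7 = 1, and the invariant factors of ∂_1 are all 1, so H_0 = Z.
  H_1: rank ker ∂_1 − rank ∂_2 = (24 − 7) − 15 = 2, and the invariant factors of ∂_2 are all 1, so H_1 = Z^2.
  H_2: rank ker ∂_2 − rank ∂_3 = (16 − 15) − 0 = 1, and there is no ∂_3, so H_2 = Z.

As a check, the Euler characteristic is 8 − 24 + 16 = 0, which agrees with 1 − 2 + 1 = 0.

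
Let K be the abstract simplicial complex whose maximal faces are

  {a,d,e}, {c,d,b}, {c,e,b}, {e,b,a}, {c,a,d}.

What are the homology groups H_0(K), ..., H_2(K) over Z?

H_0 = Z,  H_1 = Z,  H_2 = 0.

We work with the vertex ordering a < b < c < d < e. The simplices of K, each written with vertices in increasing order, are:

  0-simplices (5): a, b, c, d, e
  1-simplices (10): ab, ac, ad, ae, bc, bd, be, cd, ce, de
  2-simplices (5): abe, acd, ade, bcd, bce

so the chain groups are C_0 ≅ Z^5, C_1 ≅ Z^10, C_2 ≅ Z^5.

∂_1: C_1 → C_0 is given by ∂[p,q] = [q] − [p]. For instance
  ∂bd = d − b.
As a 5×10 matrix over Z this has rank 4, with invariant factors (1,1,1,1).

∂_2: C_2 → C_1 maps a triangle to the signed sum of its edges. For instance
  ∂bcd = cd − bd + bc,
  ∂ade = de − ae + ad.
As a 10×5 matrix over Z this has rank 5, with invariant factors (1,1,1,1,1).

Reading off H_k = ker ∂_k / im ∂_{k+1}:

  H_0: rank C_0 − rank ∂_1 = 5 − 4 = 1, and the invariant factors of ∂_1 are all 1, so H_0 ≅ Z.
  H_1: rank ker ∂_1 − rank ∂_2 = (10 − 4) − 5 = 1, and the invariant factors of ∂_2 are all 1, so H_1 ≅ Z.
  H_2: rank ker ∂_2 − rank ∂_3 = (5 − 5) − 0 = 0, and there is no ∂_3, so H_2 ≅ 0.

(K is a triangulation of the Möbius band.)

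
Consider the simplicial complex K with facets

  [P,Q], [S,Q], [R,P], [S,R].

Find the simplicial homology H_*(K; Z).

Take the total order P < Q < R < S on the vertex set. Then K (dimension 1) consists of the simplices:

  0-simplices (4): P, Q, R, S
  1-simplices (4): PQ, PR, QS, RS

Hence C_0 ≅ Z^4, C_1 ≅ Z^4.

∂_1: C_1 → C_0 sends each edge [p,q] (with p < q) to q − p. For instance
  ∂RS = S − R.
The 4×4 boundary matrix has rank 3 and Smith normal form diag(1,1,1).

Reading off H_k = ker ∂_k / im ∂_{k+1}:

  H_0: rank C_0 − rank ∂_1 = 4 − 3 = 1, and the invariant factors of ∂_1 are all 1, so H_0 ≅ Z.
  H_1: rank ker ∂_1 − rank ∂_2 = (4 − 3) − 0 = 1, and there is no ∂_2, so H_1 ≅ Z.

H_0 = Z,  H_1 = Z.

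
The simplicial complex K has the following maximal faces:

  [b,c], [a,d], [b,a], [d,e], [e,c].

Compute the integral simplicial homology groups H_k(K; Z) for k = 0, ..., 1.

H_0 ≅ Z,  H_1 ≅ Z.

We work with the vertex ordering a < b < c < d < e. The simplices of K, each written with vertices in increasing order, are:

  0-simplices (5): a, b, c, d, e
  1-simplices (5): ab, ad, bc, ce, de

giving chain groups C_0 ≅ Z^5, C_1 ≅ Z^5.

∂_1: C_1 → C_0 is given by ∂[p,q] = [q] − [p]. For instance
  ∂de = e − d.
The 5×5 boundary matrix has rank 4 and Smith normal form diag(1,1,1,1).

Reading off H_k = ker ∂_k / im ∂_{k+1}:

  H_0: rank C_0 − rank ∂_1 = 5 − 4 = 1, and the invariant factors of ∂_1 are all 1, so H_0 = Z.
  H_1: rank ker ∂_1 − rank ∂_2 = (5 − 4) − 0 = 1, and there is no ∂_2, so H_1 = Z.

As a check, the Euler characteristic is 5 − 5 = 0, which agrees with 1 − 1 = 0.
(K is a triangulation of the circle S^1.)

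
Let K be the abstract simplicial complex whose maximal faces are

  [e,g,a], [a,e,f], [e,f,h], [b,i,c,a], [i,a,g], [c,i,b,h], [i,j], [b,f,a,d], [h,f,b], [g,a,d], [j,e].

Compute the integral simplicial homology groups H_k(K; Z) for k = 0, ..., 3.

Fix the vertex order a < b < c < d < e < f < g < h < i < j and write every simplex with vertices in increasing order. Then dim K = 3 and the simplices of K are:

  0-simplices (10): a, b, c, d, e, f, g, h, i, j
  1-simplices (24): ab, ac, ad, ae, af, ag, ai, bc, bd, bf, bh, bi, ch, ci, df, dg, ef, eg, eh, ej, fh, gi, hi, ij
  2-simplices (17): abc, abd, abf, abi, aci, adf, adg, aef, aeg, agi, bch, bci, bdf, bfh, bhi, chi, efh
  3-simplices (3): abci, abdf, bchi

so the chain groups are C_0 ≅ Z^10, C_1 ≅ Z^24, C_2 ≅ Z^17, C_3 ≅ Z^3.

The boundary map ∂_1: C_1 → C_0 maps an edge to its endpoints' difference, ∂[p,q] = q − p. For instance
  ∂bi = i − b.
As a 10×24 matrix over Z this has rank 9, with invariant factors (1,1,1,1,1,1,1,1,1).

Boundary ∂_2: C_2 → C_1 maps a triangle to the signed sum of its edges. For instance
  ∂bci = ci − bi + bc,
  ∂adf = df − af + ad.
As a 24×17 matrix over Z this has rank 14, with invariant factors (1,1,1,1,1,1,1,1,1,1,1,1,1,1).

The boundary map ∂_3: C_3 → C_2 sends each 3-simplex σ to the alternating sum Σ_i (−1)^i (σ with its i-th vertex removed). For instance
  ∂abdf = bdf − adf + abf − abd,
  ∂bchi = chi − bhi + bci − bch.
The resulting 17×3 matrix has rank 3, and its Smith normal form has invariant factors (1,1,1).

From H_k ≅ ker(∂_k) / im(∂_{k+1}) we obtain:

  H_0: rank C_0 − rank ∂_1 = 10 − 9 = 1, and the invariant factors of ∂_1 are all 1, so H_0 ≅ Z.
  H_1: rank ker ∂_1 − rank ∂_2 = (24 − 9) − 14 = 1, and the invariant factors of ∂_2 are all 1, so H_1 ≅ Z.
  H_2: rank ker ∂_2 − rank ∂_3 = (17 − 14) − 3 = 0, and the invariant factors of ∂_3 are all 1, so H_2 ≅ 0.
  H_3: rank ker ∂_3 − rank ∂_4 = (3 − 3) − 0 = 0, and there is no ∂_4, so H_3 ≅ 0.

H_0 ≅ Z,  H_1 ≅ Z,  H_2 = 0,  H_3 = 0.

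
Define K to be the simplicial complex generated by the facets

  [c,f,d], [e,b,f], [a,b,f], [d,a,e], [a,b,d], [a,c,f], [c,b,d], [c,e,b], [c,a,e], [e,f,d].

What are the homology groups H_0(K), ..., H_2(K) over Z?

Fix the vertex order a < b < c < d < e < f and write every simplex with vertices in increasing order. Then dim K = 2 and the simplices of K are:

  0-simplices (6): a, b, c, d, e, f
  1-simplices (15): ab, ac, ad, ae, af, bc, bd, be, bf, cd, ce, cf, de, df, ef
  2-simplices (10): abd, abf, ace, acf, ade, bcd, bce, bef, cdf, def

Hence C_0 ≅ Z^6, C_1 ≅ Z^15, C_2 ≅ Z^10.

∂_1: C_1 → C_0 maps an edge to its endpoints' difference, ∂[p,q] = q − p. For instance
  ∂ae = e − a.
As a 6×15 matrix over Z this has rank 5, with invariant factors (1,1,1,1,1).

The boundary map ∂_2: C_2 → C_1 sends each 2-simplex [p,q,r] to [q,r] − [p,r] + [p,q]. For instance
  ∂bef = ef − bf + be,
  ∂abd = bd − ad + ab.
This gives a 15×10 integer matrix of rank 10; reducing to Smith normal form yields diagonal entries (1,1,1,1,1,1,1,1,1,2).

Now H_k = ker ∂_k / im ∂_{k+1}, so:

  H_0: rank C_0 − rank ∂_1 = 6 − 5 = 1, and the invariant factors of ∂_1 are all 1, so H_0 ≅ Z.
  H_1: rank ker ∂_1 − rank ∂_2 = (15 − 5) − 10 = 0, and ∂_2 has invariant factor 2 > 1, so H_1 ≅ Z/2.
  H_2: rank ker ∂_2 − rank ∂_3 = (10 − 10) − 0 = 0, and there is no ∂_3, so H_2 ≅ 0.

H_0 = Z,  H_1 = Z/2,  H_2 = 0.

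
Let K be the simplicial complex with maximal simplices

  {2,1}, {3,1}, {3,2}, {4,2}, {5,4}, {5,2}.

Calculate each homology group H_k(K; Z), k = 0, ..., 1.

H_0 = Z,  H_1 = Z^2.

Fix the vertex order 1 < 2 < 3 < 4 < 5 and write every simplex with vertices in increasing order. Then dim K = 1 and the simplices of K are:

  0-simplices (5): [1], [2], [3], [4], [5]
  1-simplices (6): [1,2], [1,3], [2,3], [2,4], [2,5], [4,5]

Hence C_0 ≅ Z^5, C_1 ≅ Z^6.

∂_1: C_1 → C_0 is given by ∂[p,q] = [q] − [p]. For instance
  ∂[1,3] = [3] − [1].
As a 5×6 matrix over Z this has rank 4, with invariant factors (1,1,1,1).

Reading off H_k = ker ∂_k / im ∂_{k+1}:

  H_0: rank C_0 − rank ∂_1 = 5 − 4 = 1, and the invariant factors of ∂_1 are all 1, so H_0 ≅ Z.
  H_1: rank ker ∂_1 − rank ∂_2 = (6 − 4) − 0 = 2, and there is no ∂_2, so H_1 ≅ Z^2.

(K is a triangulation of a wedge of 2 circles.)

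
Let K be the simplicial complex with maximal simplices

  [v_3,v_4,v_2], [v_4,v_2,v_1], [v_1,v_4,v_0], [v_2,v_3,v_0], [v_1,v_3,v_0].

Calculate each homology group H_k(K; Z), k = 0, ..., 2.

H_0 = Z,  H_1 = Z,  H_2 = 0.

K has 5 vertices, 10 edges, 5 triangles.
rank ∂_0 = 0, rank ∂_1 = 4 ⇒ b_0 = 5 − 0 − 4 = 1; all invariant factors of ∂_1 are 1 so no torsion. So H_0 ≅ Z.
rank ∂_1 = 4, rank ∂_2 = 5 ⇒ b_1 = 10 − 4 − 5 = 1; all invariant factors of ∂_2 are 1 so no torsion. So H_1 ≅ Z.
rank ∂_2 = 5, rank ∂_3 = 0 ⇒ b_2 = 5 − 5 − 0 = 0. So H_2 ≅ 0.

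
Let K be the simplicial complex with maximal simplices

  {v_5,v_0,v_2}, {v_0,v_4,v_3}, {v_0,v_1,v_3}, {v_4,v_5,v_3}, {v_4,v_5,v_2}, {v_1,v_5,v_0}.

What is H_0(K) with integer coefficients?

Fix the vertex order v_0 < v_1 < v_2 < v_3 < v_4 < v_5 and write every simplex with vertices in increasing order. Then dim K = 2 and the simplices of K are:

  0-simplices (6): [v_0], [v_1], [v_2], [v_3], [v_4], [v_5]
  1-simplices (12): [v_0,v_1], [v_0,v_2], [v_0,v_3], [v_0,v_4], [v_0,v_5], [v_1,v_3], [v_1,v_5], [v_2,v_4], [v_2,v_5], [v_3,v_4], [v_3,v_5], [v_4,v_5]
  2-simplices (6): [v_0,v_1,v_3], [v_0,v_1,v_5], [v_0,v_2,v_5], [v_0,v_3,v_4], [v_2,v_4,v_5], [v_3,v_4,v_5]

Hence C_0 ≅ Z^6, C_1 ≅ Z^12, C_2 ≅ Z^6.

∂_1: C_1 → C_0 sends each edge [p,q] (with p < q) to q − p. For instance
  ∂[v_2,v_4] = [v_4] − [v_2].
As a 6×12 matrix over Z this has rank 5, with invariant factors (1,1,1,1,1).

The boundary map ∂_2: C_2 → C_1 sends each 2-simplex [p,q,r] to [q,r] − [p,r] + [p,q]. For instance
  ∂[v_0,v_1,v_3] = [v_1,v_3] − [v_0,v_3] + [v_0,v_1],
  ∂[v_3,v_4,v_5] = [v_4,v_5] − [v_3,v_5] + [v_3,v_4].
As a 12×6 matrix over Z this has rank 6, with invariant factors (1,1,1,1,1,1).

Now H_k = ker ∂_k / im ∂_{k+1}, so:

  H_0: rank C_0 − rank ∂_1 = 6 − 5 = 1, and the invariant factors of ∂_1 are all 1, so H_0 = Z.

H_0 ≅ Z.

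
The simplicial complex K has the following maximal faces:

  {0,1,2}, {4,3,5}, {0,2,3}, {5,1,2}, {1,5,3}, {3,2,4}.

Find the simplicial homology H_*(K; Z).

We work with the vertex ordering 0 < 1 < 2 < 3 < 4 < 5. The simplices of K, each written with vertices in increasing order, are:

  0-simplices (6): [0], [1], [2], [3], [4], [5]
  1-simplices (12): [0,1], [0,2], [0,3], [1,2], [1,3], [1,5], [2,3], [2,4], [2,5], [3,4], [3,5], [4,5]
  2-simplices (6): [0,1,2], [0,2,3], [1,2,5], [1,3,5], [2,3,4], [3,4,5]

giving chain groups C_0 ≅ Z^6, C_1 ≅ Z^12, C_2 ≅ Z^6.

Boundary ∂_1: C_1 → C_0 sends each edge [p,q] (with p < q) to q − p. For instance
  ∂[1,3] = [3] − [1].
This gives a 6×12 integer matrix of rank 5; reducing to Smith normal form yields diagonal entries (1,1,1,1,1).

∂_2: C_2 → C_1 maps a triangle to the signed sum of its edges. For instance
  ∂[1,3,5] = [3,5] − [1,5] + [1,3],
  ∂[3,4,5] = [4,5] − [3,5] + [3,4].
The 12×6 boundary matrix has rank 6 and Smith normal form diag(1,1,1,1,1,1).

From H_k ≅ ker(∂_k) / im(∂_{k+1}) we obtain:

  H_0: rank C_0 − rank ∂_1 = 6 − 5 = 1, and the invariant factors of ∂_1 are all 1, so H_0 = Z.
  H_1: rank ker ∂_1 − rank ∂_2 = (12 − 5) − 6 = 1, and the invariant factors of ∂_2 are all 1, so H_1 = Z.
  H_2: rank ker ∂_2 − rank ∂_3 = (6 − 6) − 0 = 0, and there is no ∂_3, so H_2 = 0.

(K is a triangulation of the cylinder S^1 x I.)

H_0 = Z,  H_1 = Z,  H_2 = 0.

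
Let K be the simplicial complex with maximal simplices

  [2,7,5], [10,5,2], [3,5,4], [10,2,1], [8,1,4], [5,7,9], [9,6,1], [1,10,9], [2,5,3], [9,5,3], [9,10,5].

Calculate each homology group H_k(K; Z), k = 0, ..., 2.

H_0 = Z,  H_1 = Z,  H_2 = 0.

Take the total order 1 < 2 < 3 < 4 < 5 < 6 < 7 < 8 < 9 < 10 on the vertex set. Then K (dimension 2) consists of the simplices:

  0-simplices (10): [1], [2], [3], [4], [5], [6], [7], [8], [9], [10]
  1-simplices (21): [1,2], [1,4], [1,6], [1,8], [1,9], [1,10], [2,3], [2,5], [2,7], [2,10], [3,4], [3,5], [3,9], [4,5], [4,8], [5,7], [5,9], [5,10], [6,9], [7,9], [9,10]
  2-simplices (11): [1,2,10], [1,4,8], [1,6,9], [1,9,10], [2,3,5], [2,5,7], [2,5,10], [3,4,5], [3,5,9], [5,7,9], [5,9,10]

giving chain groups C_0 ≅ Z^10, C_1 ≅ Z^21, C_2 ≅ Z^11.

Boundary ∂_1: C_1 → C_0 maps an edge to its endpoints' difference, ∂[p,q] = q − p.
This gives a 10×21 integer matrix of rank 9; reducing to Smith normal form yields diagonal entries (1,1,1,1,1,1,1,1,1).

Boundary ∂_2: C_2 → C_1 sends each 2-simplex [p,q,r] to [q,r] − [p,r] + [p,q]. For instance
  ∂[3,4,5] = [4,5] − [3,5] + [3,4],
  ∂[5,9,10] = [9,10] − [5,10] + [5,9].
This gives a 21×11 integer matrix of rank 11; reducing to Smith normal form yields diagonal entries (1,1,1,1,1,1,1,1,1,1,1).

From H_k ≅ ker(∂_k) / im(∂_{k+1}) we obtain:

  H_0: rank C_0 − rank ∂_1 = 10 − 9 = 1, and the invariant factors of ∂_1 are all 1, so H_0 ≅ Z.
  H_1: rank ker ∂_1 − rank ∂_2 = (21 − 9) − 11 = 1, and the invariant factors of ∂_2 are all 1, so H_1 ≅ Z.
  H_2: rank ker ∂_2 − rank ∂_3 = (11 − 11) − 0 = 0, and there is no ∂_3, so H_2 ≅ 0.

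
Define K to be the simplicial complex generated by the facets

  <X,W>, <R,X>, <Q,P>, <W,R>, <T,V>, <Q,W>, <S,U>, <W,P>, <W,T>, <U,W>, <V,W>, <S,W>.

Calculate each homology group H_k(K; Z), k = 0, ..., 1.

H_0 ≅ Z,  H_1 ≅ Z^4.

Order the vertices as P < Q < R < S < T < U < V < W < X. Listing each simplex with vertices in this order, K has dimension 1 with simplices:

  0-simplices (9): P, Q, R, S, T, U, V, W, X
  1-simplices (12): PQ, PW, QW, RW, RX, SU, SW, TV, TW, UW, VW, WX

so the chain groups are C_0 ≅ Z^9, C_1 ≅ Z^12.

∂_1: C_1 → C_0 sends each edge [p,q] (with p < q) to q − p.
This gives a 9×12 integer matrix of rank 8; reducing to Smith normal form yields diagonal entries (1,1,1,1,1,1,1,1).

Reading off H_k = ker ∂_k / im ∂_{k+1}:

  H_0: rank C_0 − rank ∂_1 = 9 − 8 = 1, and the invariant factors of ∂_1 are all 1, so H_0 ≅ Z.
  H_1: rank ker ∂_1 − rank ∂_2 = (12 − 8) − 0 = 4, and there is no ∂_2, so H_1 ≅ Z^4.

As a check, the Euler characteristic is 9 − 12 = -3, which agrees with 1 − 4 = -3.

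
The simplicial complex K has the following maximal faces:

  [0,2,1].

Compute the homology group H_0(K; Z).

Fix the vertex order 0 < 1 < 2 and write every simplex with vertices in increasing order. Then dim K = 2 and the simplices of K are:

  0-simplices (3): [0], [1], [2]
  1-simplices (3): [0,1], [0,2], [1,2]
  2-simplices (1): [0,1,2]

Hence C_0 ≅ Z^3, C_1 ≅ Z^3, C_2 ≅ Z^1.

The boundary map ∂_1: C_1 → C_0 is given by ∂[p,q] = [q] − [p]. For instance
  ∂[1,2] = [2] − [1].
The 3×3 boundary matrix has rank 2 and Smith normal form diag(1,1).

Boundary ∂_2: C_2 → C_1 acts by ∂[p,q,r] = [q,r] − [p,r] + [p,q]. For instance
  ∂[0,1,2] = [1,2] − [0,2] + [0,1].
This gives a 3×1 integer matrix of rank 1; reducing to Smith normal form yields diagonal entries (1).

Computing H_k = (kernel of ∂_k) / (image of ∂_{k+1}):

  H_0: rank C_0 − rank ∂_1 = 3 − 2 = 1, and the invariant factors of ∂_1 are all 1, so H_0 ≅ Z.

(K is a triangulation of the 2-simplex.)

H_0 ≅ Z.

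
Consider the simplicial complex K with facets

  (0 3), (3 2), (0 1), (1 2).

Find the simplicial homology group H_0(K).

K has 4 vertices, 4 edges.
rank ∂_0 = 0, rank ∂_1 = 3 ⇒ b_0 = 4 − 0 − 3 = 1; all invariant factors of ∂_1 are 1 so no torsion. So H_0 = Z.

H_0 ≅ Z.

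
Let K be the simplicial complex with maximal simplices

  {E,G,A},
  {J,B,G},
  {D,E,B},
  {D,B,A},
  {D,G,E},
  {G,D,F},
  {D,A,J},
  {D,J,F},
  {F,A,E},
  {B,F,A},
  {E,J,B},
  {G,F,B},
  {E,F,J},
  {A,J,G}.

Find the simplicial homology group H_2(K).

Order the vertices as A < B < D < E < F < G < J. Listing each simplex with vertices in this order, K has dimension 2 with simplices:

  0-simplices (7): A, B, D, E, F, G, J
  1-simplices (21): AB, AD, AE, AF, AG, AJ, BD, BE, BF, BG, BJ, DE, DF, DG, DJ, EF, EG, EJ, FG, FJ, GJ
  2-simplices (14): ABD, ABF, ADJ, AEF, AEG, AGJ, BDE, BEJ, BFG, BGJ, DEG, DFG, DFJ, EFJ

giving chain groups C_0 ≅ Z^7, C_1 ≅ Z^21, C_2 ≅ Z^14.

Boundary ∂_1: C_1 → C_0 sends each edge [p,q] (with p < q) to q − p. For instance
  ∂BE = E − B.
The resulting 7×21 matrix has rank 6, and its Smith normal form has invariant factors (1,1,1,1,1,1).

∂_2: C_2 → C_1 maps a triangle to the signed sum of its edges. For instance
  ∂AGJ = GJ − AJ + AG,
  ∂DEG = EG − DG + DE.
This gives a 21×14 integer matrix of rank 13; reducing to Smith normal form yields diagonal entries (1,1,1,1,1,1,1,1,1,1,1,1,1).

Reading off H_k = ker ∂_k / im ∂_{k+1}:

  H_2: rank ker ∂_2 − rank ∂_3 = (14 − 13) − 0 = 1, and there is no ∂_3, so H_2 = Z.

(K is a triangulation of the torus T^2.)

H_2 ≅ Z.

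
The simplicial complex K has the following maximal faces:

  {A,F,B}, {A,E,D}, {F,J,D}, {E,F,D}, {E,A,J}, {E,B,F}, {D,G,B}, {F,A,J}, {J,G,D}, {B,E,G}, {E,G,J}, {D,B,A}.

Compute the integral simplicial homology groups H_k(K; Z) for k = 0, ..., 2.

H_0 ≅ Z,  H_1 ≅ Z/2,  H_2 = 0.

Take the total order A < B < D < E < F < G < J on the vertex set. Then K (dimension 2) consists of the simplices:

  0-simplices (7): A, B, D, E, F, G, J
  1-simplices (18): AB, AD, AE, AF, AJ, BD, BE, BF, BG, DE, DF, DG, DJ, EF, EG, EJ, FJ, GJ
  2-simplices (12): ABD, ABF, ADE, AEJ, AFJ, BDG, BEF, BEG, DEF, DFJ, DGJ, EGJ

giving chain groups C_0 ≅ Z^7, C_1 ≅ Z^18, C_2 ≅ Z^12.

The boundary map ∂_1: C_1 → C_0 is given by ∂[p,q] = [q] − [p]. For instance
  ∂BF = F − B.
The resulting 7×18 matrix has rank 6, and its Smith normal form has invariant factors (1,1,1,1,1,1).

The boundary map ∂_2: C_2 → C_1 sends each 2-simplex [p,q,r] to [q,r] − [p,r] + [p,q]. For instance
  ∂EGJ = GJ − EJ + EG,
  ∂BEF = EF − BF + BE.
As a 18×12 matrix over Z this has rank 12, with invariant factors (1,1,1,1,1,1,1,1,1,1,1,2).

Reading off H_k = ker ∂_k / im ∂_{k+1}:

  H_0: rank C_0 − rank ∂_1 = 7 − 6 = 1, and the invariant factors of ∂_1 are all 1, so H_0 = Z.
  H_1: rank ker ∂_1 − rank ∂_2 = (18 − 6) − 12 = 0, and ∂_2 has invariant factor 2 > 1, so H_1 = Z/2.
  H_2: rank ker ∂_2 − rank ∂_3 = (12 − 12) − 0 = 0, and there is no ∂_3, so H_2 = 0.

As a check, the Euler characteristic is 7 − 18 + 12 = 1, which agrees with 1 − 0 + 0 = 1.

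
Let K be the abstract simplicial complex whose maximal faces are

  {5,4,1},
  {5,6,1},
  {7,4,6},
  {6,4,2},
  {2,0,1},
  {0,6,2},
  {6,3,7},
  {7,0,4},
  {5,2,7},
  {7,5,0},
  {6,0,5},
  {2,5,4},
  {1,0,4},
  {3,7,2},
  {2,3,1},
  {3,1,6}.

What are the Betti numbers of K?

K has 8 vertices, 24 edges, 16 triangles.
rank ∂_0 = 0, rank ∂_1 = 7 ⇒ b_0 = 8 − 0 − 7 = 1; all invariant factors of ∂_1 are 1 so no torsion. So H_0 = Z.
rank ∂_1 = 7, rank ∂_2 = 15 ⇒ b_1 = 24 − 7 − 15 = 2; all invariant factors of ∂_2 are 1 so no torsion. So H_1 = Z^2.
rank ∂_2 = 15, rank ∂_3 = 0 ⇒ b_2 = 16 − 15 − 0 = 1. So H_2 = Z.

b_0 = 1, b_1 = 2, b_2 = 1.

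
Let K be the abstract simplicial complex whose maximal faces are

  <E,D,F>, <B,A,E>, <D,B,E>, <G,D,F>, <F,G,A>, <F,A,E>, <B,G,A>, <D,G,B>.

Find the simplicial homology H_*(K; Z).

H_0 ≅ Z,  H_1 = 0,  H_2 ≅ Z.

We work with the vertex ordering A < B < D < E < F < G. The simplices of K, each written with vertices in increasing order, are:

  0-simplices (6): A, B, D, E, F, G
  1-simplices (12): AB, AE, AF, AG, BD, BE, BG, DE, DF, DG, EF, FG
  2-simplices (8): ABE, ABG, AEF, AFG, BDE, BDG, DEF, DFG

so the chain groups are C_0 ≅ Z^6, C_1 ≅ Z^12, C_2 ≅ Z^8.

The boundary map ∂_1: C_1 → C_0 is given by ∂[p,q] = [q] − [p].
As a 6×12 matrix over Z this has rank 5, with invariant factors (1,1,1,1,1).

Boundary ∂_2: C_2 → C_1 sends each 2-simplex [p,q,r] to [q,r] − [p,r] + [p,q]. For instance
  ∂BDG = DG − BG + BD,
  ∂ABG = BG − AG + AB.
This gives a 12×8 integer matrix of rank 7; reducing to Smith normal form yields diagonal entries (1,1,1,1,1,1,1).

Now H_k = ker ∂_k / im ∂_{k+1}, so:

  H_0: rank C_0 − rank ∂_1 = 6 − 5 = 1, and the invariant factors of ∂_1 are all 1, so H_0 = Z.
  H_1: rank ker ∂_1 − rank ∂_2 = (12 − 5) − 7 = 0, and the invariant factors of ∂_2 are all 1, so H_1 = 0.
  H_2: rank ker ∂_2 − rank ∂_3 = (8 − 7) − 0 = 1, and there is no ∂_3, so H_2 = Z.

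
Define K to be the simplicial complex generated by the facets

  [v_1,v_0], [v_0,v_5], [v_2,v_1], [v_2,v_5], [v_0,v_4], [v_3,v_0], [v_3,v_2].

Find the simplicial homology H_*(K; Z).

Order the vertices as v_0 < v_1 < v_2 < v_3 < v_4 < v_5. Listing each simplex with vertices in this order, K has dimension 1 with simplices:

  0-simplices (6): [v_0], [v_1], [v_2], [v_3], [v_4], [v_5]
  1-simplices (7): [v_0,v_1], [v_0,v_3], [v_0,v_4], [v_0,v_5], [v_1,v_2], [v_2,v_3], [v_2,v_5]

Hence C_0 ≅ Z^6, C_1 ≅ Z^7.

Boundary ∂_1: C_1 → C_0 maps an edge to its endpoints' difference, ∂[p,q] = q − p. For instance
  ∂[v_0,v_5] = [v_5] − [v_0].
As a 6×7 matrix over Z this has rank 5, with invariant factors (1,1,1,1,1).

Computing H_k = (kernel of ∂_k) / (image of ∂_{k+1}):

  H_0: rank C_0 − rank ∂_1 = 6 − 5 = 1, and the invariant factors of ∂_1 are all 1, so H_0 = Z.
  H_1: rank ker ∂_1 − rank ∂_2 = (7 − 5) − 0 = 2, and there is no ∂_2, so H_1 = Z^2.

As a check, the Euler characteristic is 6 − 7 = -1, which agrees with 1 − 2 = -1.

H_0 = Z,  H_1 = Z^2.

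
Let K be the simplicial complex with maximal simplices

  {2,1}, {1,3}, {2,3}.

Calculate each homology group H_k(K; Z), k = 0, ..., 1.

H_0 = Z,  H_1 = Z.

We work with the vertex ordering 1 < 2 < 3. The simplices of K, each written with vertices in increasing order, are:

  0-simplices (3): [1], [2], [3]
  1-simplices (3): [1,2], [1,3], [2,3]

Hence C_0 ≅ Z^3, C_1 ≅ Z^3.

∂_1: C_1 → C_0 maps an edge to its endpoints' difference, ∂[p,q] = q − p.
This gives a 3×3 integer matrix of rank 2; reducing to Smith normal form yields diagonal entries (1,1).

Now H_k = ker ∂_k / im ∂_{k+1}, so:

  H_0: rank C_0 − rank ∂_1 = 3 − 2 = 1, and the invariant factors of ∂_1 are all 1, so H_0 ≅ Z.
  H_1: rank ker ∂_1 − rank ∂_2 = (3 − 2) − 0 = 1, and there is no ∂_2, so H_1 ≅ Z.

(K is a triangulation of the circle S^1.)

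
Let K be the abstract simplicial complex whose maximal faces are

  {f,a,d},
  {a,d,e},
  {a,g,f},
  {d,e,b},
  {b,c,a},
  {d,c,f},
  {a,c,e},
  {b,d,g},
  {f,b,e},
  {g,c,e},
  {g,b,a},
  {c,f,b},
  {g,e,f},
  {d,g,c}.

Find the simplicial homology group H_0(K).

H_0 = Z.

Take the total order a < b < c < d < e < f < g on the vertex set. Then K (dimension 2) consists of the simplices:

  0-simplices (7): a, b, c, d, e, f, g
  1-simplices (21): ab, ac, ad, ae, af, ag, bc, bd, be, bf, bg, cd, ce, cf, cg, de, df, dg, ef, eg, fg
  2-simplices (14): abc, abg, ace, ade, adf, afg, bcf, bde, bdg, bef, cdf, cdg, ceg, efg

giving chain groups C_0 ≅ Z^7, C_1 ≅ Z^21, C_2 ≅ Z^14.

Boundary ∂_1: C_1 → C_0 sends each edge [p,q] (with p < q) to q − p. For instance
  ∂bd = d − b.
As a 7×21 matrix over Z this has rank 6, with invariant factors (1,1,1,1,1,1).

∂_2: C_2 → C_1 sends each 2-simplex [p,q,r] to [q,r] − [p,r] + [p,q]. For instance
  ∂bdg = dg − bg + bd,
  ∂abg = bg − ag + ab.
This gives a 21×14 integer matrix of rank 13; reducing to Smith normal form yields diagonal entries (1,1,1,1,1,1,1,1,1,1,1,1,1).

From H_k ≅ ker(∂_k) / im(∂_{k+1}) we obtain:

  H_0: rank C_0 − rank ∂_1 = 7 − 6 = 1, and the invariant factors of ∂_1 are all 1, so H_0 = Z.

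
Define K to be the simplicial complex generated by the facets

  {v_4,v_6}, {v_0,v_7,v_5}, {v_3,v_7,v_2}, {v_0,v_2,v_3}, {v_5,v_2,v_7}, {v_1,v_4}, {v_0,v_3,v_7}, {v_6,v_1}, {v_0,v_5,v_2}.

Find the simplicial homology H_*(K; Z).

Order the vertices as v_0 < v_1 < v_2 < v_3 < v_4 < v_5 < v_6 < v_7. Listing each simplex with vertices in this order, K has dimension 2 with simplices:

  0-simplices (8): [v_0], [v_1], [v_2], [v_3], [v_4], [v_5], [v_6], [v_7]
  1-simplices (12): [v_0,v_2], [v_0,v_3], [v_0,v_5], [v_0,v_7], [v_1,v_4], [v_1,v_6], [v_2,v_3], [v_2,v_5], [v_2,v_7], [v_3,v_7], [v_4,v_6], [v_5,v_7]
  2-simplices (6): [v_0,v_2,v_3], [v_0,v_2,v_5], [v_0,v_3,v_7], [v_0,v_5,v_7], [v_2,v_3,v_7], [v_2,v_5,v_7]

Hence C_0 ≅ Z^8, C_1 ≅ Z^12, C_2 ≅ Z^6.

∂_1: C_1 → C_0 is given by ∂[p,q] = [q] − [p].
As a 8×12 matrix over Z this has rank 6, with invariant factors (1,1,1,1,1,1).

Boundary ∂_2: C_2 → C_1 sends each 2-simplex [p,q,r] to [q,r] − [p,r] + [p,q]. For instance
  ∂[v_0,v_2,v_3] = [v_2,v_3] − [v_0,v_3] + [v_0,v_2],
  ∂[v_2,v_3,v_7] = [v_3,v_7] − [v_2,v_7] + [v_2,v_3].
The 12×6 boundary matrix has rank 5 and Smith normal form diag(1,1,1,1,1).

Reading off H_k = ker ∂_k / im ∂_{k+1}:

  H_0: rank C_0 − rank ∂_1 = 8 − 6 = 2, and the invariant factors of ∂_1 are all 1, so H_0 ≅ Z^2.
  H_1: rank ker ∂_1 − rank ∂_2 = (12 − 6) − 5 = 1, and the invariant factors of ∂_2 are all 1, so H_1 ≅ Z.
  H_2: rank ker ∂_2 − rank ∂_3 = (6 − 5) − 0 = 1, and there is no ∂_3, so H_2 ≅ Z.

As a check, the Euler characteristic is 8 − 12 + 6 = 2, which agrees with 2 − 1 + 1 = 2.

H_0 ≅ Z^2,  H_1 ≅ Z,  H_2 ≅ Z.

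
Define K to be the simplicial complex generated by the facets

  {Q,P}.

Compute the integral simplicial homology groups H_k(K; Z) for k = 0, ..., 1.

H_0 = Z,  H_1 = 0.

Order the vertices as P < Q. Listing each simplex with vertices in this order, K has dimension 1 with simplices:

  0-simplices (2): P, Q
  1-simplices (1): PQ

Hence C_0 ≅ Z^2, C_1 ≅ Z^1.

Boundary ∂_1: C_1 → C_0 maps an edge to its endpoints' difference, ∂[p,q] = q − p. For instance
  ∂PQ = Q − P.
The 2×1 boundary matrix has rank 1 and Smith normal form diag(1).

Reading off H_k = ker ∂_k / im ∂_{k+1}:

  H_0: rank C_0 − rank ∂_1 = 2 − 1 = 1, and the invariant factors of ∂_1 are all 1, so H_0 = Z.
  H_1: rank ker ∂_1 − rank ∂_2 = (1 − 1) − 0 = 0, and there is no ∂_2, so H_1 = 0.

(K is a triangulation of the 1-simplex.)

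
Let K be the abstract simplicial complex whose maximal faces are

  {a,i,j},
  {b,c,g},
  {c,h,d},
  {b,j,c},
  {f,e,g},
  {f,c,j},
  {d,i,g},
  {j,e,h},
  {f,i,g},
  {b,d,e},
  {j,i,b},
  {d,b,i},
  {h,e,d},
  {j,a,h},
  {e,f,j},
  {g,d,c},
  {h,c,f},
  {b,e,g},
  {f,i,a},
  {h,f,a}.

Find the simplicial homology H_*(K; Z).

H_0 = Z,  H_1 = Z ⊕ Z/2,  H_2 = 0.

We work with the vertex ordering a < b < c < d < e < f < g < h < i < j. The simplices of K, each written with vertices in increasing order, are:

  0-simplices (10): a, b, c, d, e, f, g, h, i, j
  1-simplices (30): af, ah, ai, aj, bc, bd, be, bg, bi, bj, cd, cf, cg, ch, cj, de, dg, dh, di, ef, eg, eh, ej, fg, fh, fi, fj, gi, hj, ij
  2-simplices (20): afh, afi, ahj, aij, bcg, bcj, bde, bdi, beg, bij, cdg, cdh, cfh, cfj, deh, dgi, efg, efj, ehj, fgi

Hence C_0 ≅ Z^10, C_1 ≅ Z^30, C_2 ≅ Z^20.

∂_1: C_1 → C_0 is given by ∂[p,q] = [q] − [p]. For instance
  ∂ch = h − c.
This gives a 10×30 integer matrix of rank 9; reducing to Smith normal form yields diagonal entries (1,1,1,1,1,1,1,1,1).

Boundary ∂_2: C_2 → C_1 acts by ∂[p,q,r] = [q,r] − [p,r] + [p,q]. For instance
  ∂deh = eh − dh + de,
  ∂afi = fi − ai + af.
The resulting 30×20 matrix has rank 20, and its Smith normal form has invariant factors (1,1,1,1,1,1,1,1,1,1,1,1,1,1,1,1,1,1,1,2).

From H_k ≅ ker(∂_k) / im(∂_{k+1}) we obtain:

  H_0: rank C_0 − rank ∂_1 = 10 − 9 = 1, and the invariant factors of ∂_1 are all 1, so H_0 ≅ Z.
  H_1: rank ker ∂_1 − rank ∂_2 = (30 − 9) − 20 = 1, and ∂_2 has invariant factor 2 > 1, so H_1 ≅ Z ⊕ Z/2.
  H_2: rank ker ∂_2 − rank ∂_3 = (20 − 20) − 0 = 0, and there is no ∂_3, so H_2 ≅ 0.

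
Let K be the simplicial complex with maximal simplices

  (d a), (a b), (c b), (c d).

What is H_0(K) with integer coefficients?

H_0 = Z.

Take the total order a < b < c < d on the vertex set. Then K (dimension 1) consists of the simplices:

  0-simplices (4): a, b, c, d
  1-simplices (4): ab, ad, bc, cd

so the chain groups are C_0 ≅ Z^4, C_1 ≅ Z^4.

∂_1: C_1 → C_0 maps an edge to its endpoints' difference, ∂[p,q] = q − p.
The resulting 4×4 matrix has rank 3, and its Smith normal form has invariant factors (1,1,1).

Reading off H_k = ker ∂_k / im ∂_{k+1}:

  H_0: rank C_0 − rank ∂_1 = 4 − 3 = 1, and the invariant factors of ∂_1 are all 1, so H_0 = Z.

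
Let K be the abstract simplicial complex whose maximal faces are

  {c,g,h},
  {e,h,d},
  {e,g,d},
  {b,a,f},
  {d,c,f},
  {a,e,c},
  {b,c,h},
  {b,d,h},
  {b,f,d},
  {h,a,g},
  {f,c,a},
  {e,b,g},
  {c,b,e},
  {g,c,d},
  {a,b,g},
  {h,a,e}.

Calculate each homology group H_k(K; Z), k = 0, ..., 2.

Fix the vertex order a < b < c < d < e < f < g < h and write every simplex with vertices in increasing order. Then dim K = 2 and the simplices of K are:

  0-simplices (8): a, b, c, d, e, f, g, h
  1-simplices (24): ab, ac, ae, af, ag, ah, bc, bd, be, bf, bg, bh, cd, ce, cf, cg, ch, de, df, dg, dh, eg, eh, gh
  2-simplices (16): abf, abg, ace, acf, aeh, agh, bce, bch, bdf, bdh, beg, cdf, cdg, cgh, deg, deh

giving chain groups C_0 ≅ Z^8, C_1 ≅ Z^24, C_2 ≅ Z^16.

∂_1: C_1 → C_0 is given by ∂[p,q] = [q] − [p].
The 8×24 boundary matrix has rank 7 and Smith normal form diag(1,1,1,1,1,1,1).

The boundary map ∂_2: C_2 → C_1 maps a triangle to the signed sum of its edges. For instance
  ∂cdg = dg − cg + cd,
  ∂bce = ce − be + bc.
The 24×16 boundary matrix has rank 15 and Smith normal form diag(1,1,1,1,1,1,1,1,1,1,1,1,1,1,1).

From H_k ≅ ker(∂_k) / im(∂_{k+1}) we obtain:

  H_0: rank C_0 − rank ∂_1 = 8 − 7 = 1, and the invariant factors of ∂_1 are all 1, so H_0 = Z.
  H_1: rank ker ∂_1 − rank ∂_2 = (24 − 7) − 15 = 2, and the invariant factors of ∂_2 are all 1, so H_1 = Z^2.
  H_2: rank ker ∂_2 − rank ∂_3 = (16 − 15) − 0 = 1, and there is no ∂_3, so H_2 = Z.

(K is a triangulation of the torus T^2.)

H_0 = Z,  H_1 = Z^2,  H_2 = Z.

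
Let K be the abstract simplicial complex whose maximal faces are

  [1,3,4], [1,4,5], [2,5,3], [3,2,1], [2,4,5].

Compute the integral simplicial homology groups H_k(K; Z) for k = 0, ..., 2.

We work with the vertex ordering 1 < 2 < 3 < 4 < 5. The simplices of K, each written with vertices in increasing order, are:

  0-simplices (5): [1], [2], [3], [4], [5]
  1-simplices (10): [1,2], [1,3], [1,4], [1,5], [2,3], [2,4], [2,5], [3,4], [3,5], [4,5]
  2-simplices (5): [1,2,3], [1,3,4], [1,4,5], [2,3,5], [2,4,5]

so the chain groups are C_0 ≅ Z^5, C_1 ≅ Z^10, C_2 ≅ Z^5.

The boundary map ∂_1: C_1 → C_0 is given by ∂[p,q] = [q] − [p]. For instance
  ∂[3,5] = [5] − [3].
As a 5×10 matrix over Z this has rank 4, with invariant factors (1,1,1,1).

Boundary ∂_2: C_2 → C_1 maps a triangle to the signed sum of its edges. For instance
  ∂[1,3,4] = [3,4] − [1,4] + [1,3],
  ∂[1,2,3] = [2,3] − [1,3] + [1,2].
The 10×5 boundary matrix has rank 5 and Smith normal form diag(1,1,1,1,1).

Now H_k = ker ∂_k / im ∂_{k+1}, so:

  H_0: rank C_0 − rank ∂_1 = 5 − 4 = 1, and the invariant factors of ∂_1 are all 1, so H_0 ≅ Z.
  H_1: rank ker ∂_1 − rank ∂_2 = (10 − 4) − 5 = 1, and the invariant factors of ∂_2 are all 1, so H_1 ≅ Z.
  H_2: rank ker ∂_2 − rank ∂_3 = (5 − 5) − 0 = 0, and there is no ∂_3, so H_2 ≅ 0.

As a check, the Euler characteristic is 5 − 10 + 5 = 0, which agrees with 1 − 1 + 0 = 0.
(K is a triangulation of the Möbius band.)

H_0 = Z,  H_1 = Z,  H_2 = 0.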